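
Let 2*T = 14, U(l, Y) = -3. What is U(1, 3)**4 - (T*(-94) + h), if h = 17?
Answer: 722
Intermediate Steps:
T = 7 (T = (1/2)*14 = 7)
U(1, 3)**4 - (T*(-94) + h) = (-3)**4 - (7*(-94) + 17) = 81 - (-658 + 17) = 81 - 1*(-641) = 81 + 641 = 722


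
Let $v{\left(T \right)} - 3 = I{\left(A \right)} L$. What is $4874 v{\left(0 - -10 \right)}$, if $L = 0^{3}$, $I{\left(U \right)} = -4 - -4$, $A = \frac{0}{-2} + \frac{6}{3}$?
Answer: $14622$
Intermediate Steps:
$A = 2$ ($A = 0 \left(- \frac{1}{2}\right) + 6 \cdot \frac{1}{3} = 0 + 2 = 2$)
$I{\left(U \right)} = 0$ ($I{\left(U \right)} = -4 + 4 = 0$)
$L = 0$
$v{\left(T \right)} = 3$ ($v{\left(T \right)} = 3 + 0 \cdot 0 = 3 + 0 = 3$)
$4874 v{\left(0 - -10 \right)} = 4874 \cdot 3 = 14622$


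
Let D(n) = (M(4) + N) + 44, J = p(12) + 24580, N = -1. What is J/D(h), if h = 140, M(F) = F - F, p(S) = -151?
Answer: 24429/43 ≈ 568.12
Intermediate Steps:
M(F) = 0
J = 24429 (J = -151 + 24580 = 24429)
D(n) = 43 (D(n) = (0 - 1) + 44 = -1 + 44 = 43)
J/D(h) = 24429/43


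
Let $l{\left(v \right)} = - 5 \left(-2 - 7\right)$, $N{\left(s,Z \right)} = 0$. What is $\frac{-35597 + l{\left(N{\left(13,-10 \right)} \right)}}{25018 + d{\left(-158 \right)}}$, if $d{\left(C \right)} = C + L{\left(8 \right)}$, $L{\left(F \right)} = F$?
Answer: $- \frac{8888}{6217} \approx -1.4296$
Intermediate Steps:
$l{\left(v \right)} = 45$ ($l{\left(v \right)} = \left(-5\right) \left(-9\right) = 45$)
$d{\left(C \right)} = 8 + C$ ($d{\left(C \right)} = C + 8 = 8 + C$)
$\frac{-35597 + l{\left(N{\left(13,-10 \right)} \right)}}{25018 + d{\left(-158 \right)}} = \frac{-35597 + 45}{25018 + \left(8 - 158\right)} = - \frac{35552}{25018 - 150} = - \frac{35552}{24868} = \left(-35552\right) \frac{1}{24868} = - \frac{8888}{6217}$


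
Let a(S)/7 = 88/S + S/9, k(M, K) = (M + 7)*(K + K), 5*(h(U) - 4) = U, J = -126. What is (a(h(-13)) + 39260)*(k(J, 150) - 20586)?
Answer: -11173077446/5 ≈ -2.2346e+9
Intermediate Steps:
h(U) = 4 + U/5
k(M, K) = 2*K*(7 + M) (k(M, K) = (7 + M)*(2*K) = 2*K*(7 + M))
a(S) = 616/S + 7*S/9 (a(S) = 7*(88/S + S/9) = 616/S + 7*S/9)
(a(h(-13)) + 39260)*(k(J, 150) - 20586) = ((616/(4 + (1/5)*(-13)) + 7*(4 + (1/5)*(-13))/9) + 39260)*(2*150*(7 - 126) - 20586) = ((616/(4 - 13/5) + 7*(4 - 13/5)/9) + 39260)*(2*150*(-119) - 20586) = ((616/(7/5) + (7/9)*(7/5)) + 39260)*(-35700 - 20586) = ((616*(5/7) + 49/45) + 39260)*(-56286) = ((440 + 49/45) + 39260)*(-56286) = (19849/45 + 39260)*(-56286) = (1786549/45)*(-56286) = -11173077446/5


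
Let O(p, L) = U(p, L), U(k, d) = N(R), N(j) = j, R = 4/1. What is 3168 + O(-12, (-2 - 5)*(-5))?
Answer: 3172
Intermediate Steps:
R = 4 (R = 4*1 = 4)
U(k, d) = 4
O(p, L) = 4
3168 + O(-12, (-2 - 5)*(-5)) = 3168 + 4 = 3172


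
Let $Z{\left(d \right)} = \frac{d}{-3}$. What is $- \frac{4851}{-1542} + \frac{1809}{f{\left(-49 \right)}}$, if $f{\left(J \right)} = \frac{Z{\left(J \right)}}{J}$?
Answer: $- \frac{2787861}{514} \approx -5423.9$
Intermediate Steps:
$Z{\left(d \right)} = - \frac{d}{3}$ ($Z{\left(d \right)} = d \left(- \frac{1}{3}\right) = - \frac{d}{3}$)
$f{\left(J \right)} = - \frac{1}{3}$ ($f{\left(J \right)} = \frac{\left(- \frac{1}{3}\right) J}{J} = - \frac{1}{3}$)
$- \frac{4851}{-1542} + \frac{1809}{f{\left(-49 \right)}} = - \frac{4851}{-1542} + \frac{1809}{- \frac{1}{3}} = \left(-4851\right) \left(- \frac{1}{1542}\right) + 1809 \left(-3\right) = \frac{1617}{514} - 5427 = - \frac{2787861}{514}$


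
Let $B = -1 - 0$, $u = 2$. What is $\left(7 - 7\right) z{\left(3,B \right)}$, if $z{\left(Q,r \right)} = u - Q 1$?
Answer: $0$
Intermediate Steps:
$B = -1$ ($B = -1 + 0 = -1$)
$z{\left(Q,r \right)} = 2 - Q$ ($z{\left(Q,r \right)} = 2 - Q 1 = 2 - Q$)
$\left(7 - 7\right) z{\left(3,B \right)} = \left(7 - 7\right) \left(2 - 3\right) = 0 \left(2 - 3\right) = 0 \left(-1\right) = 0$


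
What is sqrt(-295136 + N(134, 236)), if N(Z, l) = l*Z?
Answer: 2*I*sqrt(65878) ≈ 513.33*I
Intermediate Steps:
N(Z, l) = Z*l
sqrt(-295136 + N(134, 236)) = sqrt(-295136 + 134*236) = sqrt(-295136 + 31624) = sqrt(-263512) = 2*I*sqrt(65878)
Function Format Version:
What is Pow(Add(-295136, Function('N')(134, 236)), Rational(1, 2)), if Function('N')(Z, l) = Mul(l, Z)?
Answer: Mul(2, I, Pow(65878, Rational(1, 2))) ≈ Mul(513.33, I)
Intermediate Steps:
Function('N')(Z, l) = Mul(Z, l)
Pow(Add(-295136, Function('N')(134, 236)), Rational(1, 2)) = Pow(Add(-295136, Mul(134, 236)), Rational(1, 2)) = Pow(Add(-295136, 31624), Rational(1, 2)) = Pow(-263512, Rational(1, 2)) = Mul(2, I, Pow(65878, Rational(1, 2)))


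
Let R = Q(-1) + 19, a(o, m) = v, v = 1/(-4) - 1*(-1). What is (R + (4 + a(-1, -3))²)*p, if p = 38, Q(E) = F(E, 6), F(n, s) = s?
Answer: 14459/8 ≈ 1807.4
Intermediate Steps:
v = ¾ (v = -¼ + 1 = ¾ ≈ 0.75000)
Q(E) = 6
a(o, m) = ¾
R = 25 (R = 6 + 19 = 25)
(R + (4 + a(-1, -3))²)*p = (25 + (4 + ¾)²)*38 = (25 + (19/4)²)*38 = (25 + 361/16)*38 = (761/16)*38 = 14459/8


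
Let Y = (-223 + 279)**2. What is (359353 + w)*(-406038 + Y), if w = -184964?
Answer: -70261676878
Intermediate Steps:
Y = 3136 (Y = 56**2 = 3136)
(359353 + w)*(-406038 + Y) = (359353 - 184964)*(-406038 + 3136) = 174389*(-402902) = -70261676878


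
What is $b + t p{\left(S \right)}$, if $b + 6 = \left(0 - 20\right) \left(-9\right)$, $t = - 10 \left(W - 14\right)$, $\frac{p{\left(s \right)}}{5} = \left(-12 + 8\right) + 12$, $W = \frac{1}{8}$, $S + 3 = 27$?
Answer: $5724$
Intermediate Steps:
$S = 24$ ($S = -3 + 27 = 24$)
$W = \frac{1}{8} \approx 0.125$
$p{\left(s \right)} = 40$ ($p{\left(s \right)} = 5 \left(\left(-12 + 8\right) + 12\right) = 5 \left(-4 + 12\right) = 5 \cdot 8 = 40$)
$t = \frac{555}{4}$ ($t = - 10 \left(\frac{1}{8} - 14\right) = \left(-10\right) \left(- \frac{111}{8}\right) = \frac{555}{4} \approx 138.75$)
$b = 174$ ($b = -6 + \left(0 - 20\right) \left(-9\right) = -6 - -180 = -6 + 180 = 174$)
$b + t p{\left(S \right)} = 174 + \frac{555}{4} \cdot 40 = 174 + 5550 = 5724$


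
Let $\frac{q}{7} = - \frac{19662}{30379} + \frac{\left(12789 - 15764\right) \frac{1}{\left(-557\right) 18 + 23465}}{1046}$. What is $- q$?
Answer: $\frac{1935380481671}{427043496526} \approx 4.532$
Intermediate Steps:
$q = - \frac{1935380481671}{427043496526}$ ($q = 7 \left(- \frac{19662}{30379} + \frac{\left(12789 - 15764\right) \frac{1}{\left(-557\right) 18 + 23465}}{1046}\right) = 7 \left(\left(-19662\right) \frac{1}{30379} + - \frac{2975}{-10026 + 23465} \cdot \frac{1}{1046}\right) = 7 \left(- \frac{19662}{30379} + - \frac{2975}{13439} \cdot \frac{1}{1046}\right) = 7 \left(- \frac{19662}{30379} + \left(-2975\right) \frac{1}{13439} \cdot \frac{1}{1046}\right) = 7 \left(- \frac{19662}{30379} - \frac{2975}{14057194}\right) = 7 \left(- \frac{276482925953}{427043496526}\right) = - \frac{1935380481671}{427043496526} \approx -4.532$)
$- q = \left(-1\right) \left(- \frac{1935380481671}{427043496526}\right) = \frac{1935380481671}{427043496526}$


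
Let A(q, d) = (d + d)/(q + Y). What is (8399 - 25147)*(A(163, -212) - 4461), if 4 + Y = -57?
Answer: 3813904804/51 ≈ 7.4782e+7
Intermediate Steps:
Y = -61 (Y = -4 - 57 = -61)
A(q, d) = 2*d/(-61 + q) (A(q, d) = (d + d)/(q - 61) = (2*d)/(-61 + q) = 2*d/(-61 + q))
(8399 - 25147)*(A(163, -212) - 4461) = (8399 - 25147)*(2*(-212)/(-61 + 163) - 4461) = -16748*(2*(-212)/102 - 4461) = -16748*(2*(-212)*(1/102) - 4461) = -16748*(-212/51 - 4461) = -16748*(-227723/51) = 3813904804/51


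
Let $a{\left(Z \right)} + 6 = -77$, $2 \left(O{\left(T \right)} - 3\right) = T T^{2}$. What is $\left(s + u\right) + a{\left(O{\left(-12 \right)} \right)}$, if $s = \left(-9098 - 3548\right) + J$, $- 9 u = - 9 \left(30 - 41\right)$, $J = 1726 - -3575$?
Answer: $-7439$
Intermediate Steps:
$O{\left(T \right)} = 3 + \frac{T^{3}}{2}$ ($O{\left(T \right)} = 3 + \frac{T T^{2}}{2} = 3 + \frac{T^{3}}{2}$)
$a{\left(Z \right)} = -83$ ($a{\left(Z \right)} = -6 - 77 = -83$)
$J = 5301$ ($J = 1726 + 3575 = 5301$)
$u = -11$ ($u = - \frac{\left(-9\right) \left(30 - 41\right)}{9} = - \frac{\left(-9\right) \left(-11\right)}{9} = \left(- \frac{1}{9}\right) 99 = -11$)
$s = -7345$ ($s = \left(-9098 - 3548\right) + 5301 = -12646 + 5301 = -7345$)
$\left(s + u\right) + a{\left(O{\left(-12 \right)} \right)} = \left(-7345 - 11\right) - 83 = -7356 - 83 = -7439$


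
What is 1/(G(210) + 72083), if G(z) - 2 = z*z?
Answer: 1/116185 ≈ 8.6070e-6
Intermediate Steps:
G(z) = 2 + z² (G(z) = 2 + z*z = 2 + z²)
1/(G(210) + 72083) = 1/((2 + 210²) + 72083) = 1/((2 + 44100) + 72083) = 1/(44102 + 72083) = 1/116185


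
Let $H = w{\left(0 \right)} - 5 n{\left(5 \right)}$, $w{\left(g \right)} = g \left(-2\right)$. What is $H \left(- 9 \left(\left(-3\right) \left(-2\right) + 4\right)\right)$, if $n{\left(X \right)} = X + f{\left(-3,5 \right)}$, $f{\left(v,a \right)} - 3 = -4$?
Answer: $1800$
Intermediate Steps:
$f{\left(v,a \right)} = -1$ ($f{\left(v,a \right)} = 3 - 4 = -1$)
$n{\left(X \right)} = -1 + X$ ($n{\left(X \right)} = X - 1 = -1 + X$)
$w{\left(g \right)} = - 2 g$
$H = -20$ ($H = \left(-2\right) 0 - 5 \left(-1 + 5\right) = 0 - 20 = -20$)
$H \left(- 9 \left(\left(-3\right) \left(-2\right) + 4\right)\right) = - 20 \left(- 9 \left(\left(-3\right) \left(-2\right) + 4\right)\right) = - 20 \left(- 9 \left(6 + 4\right)\right) = - 20 \left(\left(-9\right) 10\right) = \left(-20\right) \left(-90\right) = 1800$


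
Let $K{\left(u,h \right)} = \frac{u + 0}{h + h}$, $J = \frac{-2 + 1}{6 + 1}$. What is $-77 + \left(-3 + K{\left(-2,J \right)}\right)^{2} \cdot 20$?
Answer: $243$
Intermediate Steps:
$J = - \frac{1}{7} \approx -0.14286$
$K{\left(u,h \right)} = \frac{u}{2 h}$
$-77 + \left(-3 + K{\left(-2,J \right)}\right)^{2} \cdot 20 = -77 + \left(-3 + \frac{1}{2} \left(-2\right) \frac{1}{- \frac{1}{7}}\right)^{2} \cdot 20 = -77 + \left(-3 + \frac{1}{2} \left(-2\right) \left(-7\right)\right)^{2} \cdot 20 = -77 + \left(-3 + 7\right)^{2} \cdot 20 = -77 + 4^{2} \cdot 20 = -77 + 16 \cdot 20 = -77 + 320 = 243$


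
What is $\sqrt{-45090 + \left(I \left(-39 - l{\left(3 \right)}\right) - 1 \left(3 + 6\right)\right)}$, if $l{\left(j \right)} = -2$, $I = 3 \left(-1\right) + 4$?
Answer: $4 i \sqrt{2821} \approx 212.45 i$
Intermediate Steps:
$I = 1$ ($I = -3 + 4 = 1$)
$\sqrt{-45090 + \left(I \left(-39 - l{\left(3 \right)}\right) - 1 \left(3 + 6\right)\right)} = \sqrt{-45090 - \left(- (-39 - -2) + \left(3 + 6\right)\right)} = \sqrt{-45090 + \left(1 \left(-39 + 2\right) - 1 \cdot 9\right)} = \sqrt{-45090 + \left(1 \left(-37\right) - 9\right)} = \sqrt{-45090 - 46} = \sqrt{-45136} = 4 i \sqrt{2821}$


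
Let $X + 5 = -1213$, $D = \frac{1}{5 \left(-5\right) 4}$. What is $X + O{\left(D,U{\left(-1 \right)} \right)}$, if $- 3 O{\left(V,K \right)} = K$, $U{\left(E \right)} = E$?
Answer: $- \frac{3653}{3} \approx -1217.7$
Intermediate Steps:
$D = - \frac{1}{100}$ ($D = \frac{1}{\left(-25\right) 4} = \frac{1}{-100} = - \frac{1}{100} \approx -0.01$)
$O{\left(V,K \right)} = - \frac{K}{3}$
$X = -1218$ ($X = -5 - 1213 = -1218$)
$X + O{\left(D,U{\left(-1 \right)} \right)} = -1218 - - \frac{1}{3} = -1218 + \frac{1}{3} = - \frac{3653}{3}$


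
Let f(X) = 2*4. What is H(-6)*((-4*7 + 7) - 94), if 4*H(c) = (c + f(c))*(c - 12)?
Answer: 1035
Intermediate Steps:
f(X) = 8
H(c) = (-12 + c)*(8 + c)/4 (H(c) = ((c + 8)*(c - 12))/4 = ((8 + c)*(-12 + c))/4 = ((-12 + c)*(8 + c))/4 = (-12 + c)*(8 + c)/4)
H(-6)*((-4*7 + 7) - 94) = (-24 - 1*(-6) + (1/4)*(-6)**2)*((-4*7 + 7) - 94) = (-24 + 6 + (1/4)*36)*((-28 + 7) - 94) = (-24 + 6 + 9)*(-21 - 94) = -9*(-115) = 1035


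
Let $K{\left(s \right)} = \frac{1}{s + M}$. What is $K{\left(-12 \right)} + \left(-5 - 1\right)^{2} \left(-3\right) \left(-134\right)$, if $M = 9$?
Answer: $\frac{43415}{3} \approx 14472.0$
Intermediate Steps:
$K{\left(s \right)} = \frac{1}{9 + s}$ ($K{\left(s \right)} = \frac{1}{s + 9} = \frac{1}{9 + s}$)
$K{\left(-12 \right)} + \left(-5 - 1\right)^{2} \left(-3\right) \left(-134\right) = \frac{1}{9 - 12} + \left(-5 - 1\right)^{2} \left(-3\right) \left(-134\right) = \frac{1}{-3} + \left(-6\right)^{2} \left(-3\right) \left(-134\right) = - \frac{1}{3} + 36 \left(-3\right) \left(-134\right) = - \frac{1}{3} - -14472 = - \frac{1}{3} + 14472 = \frac{43415}{3}$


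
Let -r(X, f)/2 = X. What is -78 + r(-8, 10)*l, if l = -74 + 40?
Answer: -622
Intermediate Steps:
r(X, f) = -2*X
l = -34
-78 + r(-8, 10)*l = -78 - 2*(-8)*(-34) = -78 + 16*(-34) = -78 - 544 = -622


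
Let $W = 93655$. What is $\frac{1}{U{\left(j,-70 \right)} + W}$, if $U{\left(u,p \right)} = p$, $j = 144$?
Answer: $\frac{1}{93585} \approx 1.0685 \cdot 10^{-5}$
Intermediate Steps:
$\frac{1}{U{\left(j,-70 \right)} + W} = \frac{1}{-70 + 93655} = \frac{1}{93585}$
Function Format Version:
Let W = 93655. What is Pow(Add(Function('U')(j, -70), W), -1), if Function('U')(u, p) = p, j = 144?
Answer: Rational(1, 93585) ≈ 1.0685e-5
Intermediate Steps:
Pow(Add(Function('U')(j, -70), W), -1) = Pow(Add(-70, 93655), -1) = Pow(93585, -1) = Rational(1, 93585)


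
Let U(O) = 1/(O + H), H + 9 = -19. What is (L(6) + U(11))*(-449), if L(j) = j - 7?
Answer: 8082/17 ≈ 475.41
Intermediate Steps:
H = -28 (H = -9 - 19 = -28)
L(j) = -7 + j
U(O) = 1/(-28 + O) (U(O) = 1/(O - 28) = 1/(-28 + O))
(L(6) + U(11))*(-449) = ((-7 + 6) + 1/(-28 + 11))*(-449) = (-1 + 1/(-17))*(-449) = (-1 - 1/17)*(-449) = -18/17*(-449) = 8082/17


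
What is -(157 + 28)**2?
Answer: -34225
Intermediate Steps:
-(157 + 28)**2 = -1*185**2 = -1*34225 = -34225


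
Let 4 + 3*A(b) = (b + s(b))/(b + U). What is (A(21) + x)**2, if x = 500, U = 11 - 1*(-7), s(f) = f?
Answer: 378769444/1521 ≈ 2.4903e+5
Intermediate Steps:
U = 18 (U = 11 + 7 = 18)
A(b) = -4/3 + 2*b/(3*(18 + b)) (A(b) = -4/3 + ((b + b)/(b + 18))/3 = -4/3 + ((2*b)/(18 + b))/3 = -4/3 + (2*b/(18 + b))/3 = -4/3 + 2*b/(3*(18 + b)))
(A(21) + x)**2 = (2*(-36 - 1*21)/(3*(18 + 21)) + 500)**2 = ((2/3)*(-36 - 21)/39 + 500)**2 = ((2/3)*(1/39)*(-57) + 500)**2 = (-38/39 + 500)**2 = (19462/39)**2 = 378769444/1521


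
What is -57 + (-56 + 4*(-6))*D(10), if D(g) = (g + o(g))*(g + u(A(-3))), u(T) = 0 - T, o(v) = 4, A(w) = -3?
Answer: -14617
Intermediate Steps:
u(T) = -T
D(g) = (3 + g)*(4 + g) (D(g) = (g + 4)*(g - 1*(-3)) = (4 + g)*(g + 3) = (4 + g)*(3 + g) = (3 + g)*(4 + g))
-57 + (-56 + 4*(-6))*D(10) = -57 + (-56 + 4*(-6))*(12 + 10² + 7*10) = -57 + (-56 - 24)*(12 + 100 + 70) = -57 - 80*182 = -57 - 14560 = -14617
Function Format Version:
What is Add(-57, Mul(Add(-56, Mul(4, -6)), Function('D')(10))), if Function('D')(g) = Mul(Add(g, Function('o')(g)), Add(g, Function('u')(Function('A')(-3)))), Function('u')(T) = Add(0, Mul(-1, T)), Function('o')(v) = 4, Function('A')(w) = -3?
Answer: -14617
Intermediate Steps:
Function('u')(T) = Mul(-1, T)
Function('D')(g) = Mul(Add(3, g), Add(4, g)) (Function('D')(g) = Mul(Add(g, 4), Add(g, Mul(-1, -3))) = Mul(Add(4, g), Add(g, 3)) = Mul(Add(4, g), Add(3, g)) = Mul(Add(3, g), Add(4, g)))
Add(-57, Mul(Add(-56, Mul(4, -6)), Function('D')(10))) = Add(-57, Mul(Add(-56, Mul(4, -6)), Add(12, Pow(10, 2), Mul(7, 10)))) = Add(-57, Mul(Add(-56, -24), Add(12, 100, 70))) = Add(-57, Mul(-80, 182)) = Add(-57, -14560) = -14617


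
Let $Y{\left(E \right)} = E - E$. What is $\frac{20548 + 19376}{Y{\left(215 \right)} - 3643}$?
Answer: $- \frac{39924}{3643} \approx -10.959$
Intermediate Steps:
$Y{\left(E \right)} = 0$
$\frac{20548 + 19376}{Y{\left(215 \right)} - 3643} = \frac{20548 + 19376}{0 - 3643} = \frac{39924}{-3643} = 39924 \left(- \frac{1}{3643}\right) = - \frac{39924}{3643}$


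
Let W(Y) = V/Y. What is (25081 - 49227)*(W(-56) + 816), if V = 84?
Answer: -19666917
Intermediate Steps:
W(Y) = 84/Y
(25081 - 49227)*(W(-56) + 816) = (25081 - 49227)*(84/(-56) + 816) = -24146*(84*(-1/56) + 816) = -24146*(-3/2 + 816) = -24146*1629/2 = -19666917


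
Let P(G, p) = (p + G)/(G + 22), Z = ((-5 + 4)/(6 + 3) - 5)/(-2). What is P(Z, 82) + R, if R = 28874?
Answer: 6381915/221 ≈ 28877.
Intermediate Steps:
Z = 23/9 (Z = (-1/9 - 5)*(-½) = (-1*⅑ - 5)*(-½) = (-⅑ - 5)*(-½) = -46/9*(-½) = 23/9 ≈ 2.5556)
P(G, p) = (G + p)/(22 + G)
P(Z, 82) + R = (23/9 + 82)/(22 + 23/9) + 28874 = (761/9)/(221/9) + 28874 = (9/221)*(761/9) + 28874 = 761/221 + 28874 = 6381915/221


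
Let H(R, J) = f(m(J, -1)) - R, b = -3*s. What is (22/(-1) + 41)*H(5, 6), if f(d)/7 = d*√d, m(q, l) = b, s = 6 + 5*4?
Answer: -95 - 10374*I*√78 ≈ -95.0 - 91621.0*I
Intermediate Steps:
s = 26 (s = 6 + 20 = 26)
b = -78 (b = -3*26 = -78)
m(q, l) = -78
f(d) = 7*d^(3/2) (f(d) = 7*(d*√d) = 7*d^(3/2))
H(R, J) = -R - 546*I*√78 (H(R, J) = 7*(-78)^(3/2) - R = 7*(-78*I*√78) - R = -546*I*√78 - R = -R - 546*I*√78)
(22/(-1) + 41)*H(5, 6) = (22/(-1) + 41)*(-1*5 - 546*I*√78) = (22*(-1) + 41)*(-5 - 546*I*√78) = (-22 + 41)*(-5 - 546*I*√78) = 19*(-5 - 546*I*√78) = -95 - 10374*I*√78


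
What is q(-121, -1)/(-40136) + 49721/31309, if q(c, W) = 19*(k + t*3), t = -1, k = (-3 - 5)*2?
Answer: 2006904605/1256618024 ≈ 1.5971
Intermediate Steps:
k = -16 (k = -8*2 = -16)
q(c, W) = -361 (q(c, W) = 19*(-16 - 1*3) = 19*(-16 - 3) = 19*(-19) = -361)
q(-121, -1)/(-40136) + 49721/31309 = -361/(-40136) + 49721/31309 = -361*(-1/40136) + 49721*(1/31309) = 361/40136 + 49721/31309 = 2006904605/1256618024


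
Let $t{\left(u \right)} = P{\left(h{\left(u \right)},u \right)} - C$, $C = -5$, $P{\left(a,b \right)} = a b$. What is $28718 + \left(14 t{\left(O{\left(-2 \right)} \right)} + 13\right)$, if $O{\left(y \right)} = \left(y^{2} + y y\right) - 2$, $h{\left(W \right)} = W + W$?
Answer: $29809$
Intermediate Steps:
$h{\left(W \right)} = 2 W$
$O{\left(y \right)} = -2 + 2 y^{2}$ ($O{\left(y \right)} = \left(y^{2} + y^{2}\right) - 2 = 2 y^{2} - 2 = -2 + 2 y^{2}$)
$t{\left(u \right)} = 5 + 2 u^{2}$ ($t{\left(u \right)} = 2 u u - -5 = 2 u^{2} + 5 = 5 + 2 u^{2}$)
$28718 + \left(14 t{\left(O{\left(-2 \right)} \right)} + 13\right) = 28718 + \left(14 \left(5 + 2 \left(-2 + 2 \left(-2\right)^{2}\right)^{2}\right) + 13\right) = 28718 + \left(14 \left(5 + 2 \left(-2 + 2 \cdot 4\right)^{2}\right) + 13\right) = 28718 + \left(14 \left(5 + 2 \left(-2 + 8\right)^{2}\right) + 13\right) = 28718 + \left(14 \left(5 + 2 \cdot 6^{2}\right) + 13\right) = 28718 + \left(14 \left(5 + 2 \cdot 36\right) + 13\right) = 28718 + \left(14 \left(5 + 72\right) + 13\right) = 28718 + \left(14 \cdot 77 + 13\right) = 28718 + \left(1078 + 13\right) = 28718 + 1091 = 29809$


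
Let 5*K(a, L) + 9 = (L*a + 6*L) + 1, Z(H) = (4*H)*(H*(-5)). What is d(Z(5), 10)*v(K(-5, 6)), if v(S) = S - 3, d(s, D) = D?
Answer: -34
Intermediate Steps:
Z(H) = -20*H² (Z(H) = (4*H)*(-5*H) = -20*H²)
K(a, L) = -8/5 + 6*L/5 + L*a/5 (K(a, L) = -9/5 + ((L*a + 6*L) + 1)/5 = -9/5 + ((6*L + L*a) + 1)/5 = -9/5 + (1 + 6*L + L*a)/5 = -9/5 + (⅕ + 6*L/5 + L*a/5) = -8/5 + 6*L/5 + L*a/5)
v(S) = -3 + S
d(Z(5), 10)*v(K(-5, 6)) = 10*(-3 + (-8/5 + (6/5)*6 + (⅕)*6*(-5))) = 10*(-3 + (-8/5 + 36/5 - 6)) = 10*(-3 - ⅖) = 10*(-17/5) = -34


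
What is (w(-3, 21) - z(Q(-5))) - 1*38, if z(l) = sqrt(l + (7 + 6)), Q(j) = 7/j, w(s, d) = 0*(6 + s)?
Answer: -38 - sqrt(290)/5 ≈ -41.406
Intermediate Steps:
w(s, d) = 0
z(l) = sqrt(13 + l) (z(l) = sqrt(l + 13) = sqrt(13 + l))
(w(-3, 21) - z(Q(-5))) - 1*38 = (0 - sqrt(13 + 7/(-5))) - 1*38 = (0 - sqrt(13 + 7*(-1/5))) - 38 = (0 - sqrt(13 - 7/5)) - 38 = (0 - sqrt(58/5)) - 38 = (0 - sqrt(290)/5) - 38 = -sqrt(290)/5 - 38 = -38 - sqrt(290)/5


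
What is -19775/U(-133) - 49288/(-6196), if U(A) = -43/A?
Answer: -4073456329/66607 ≈ -61157.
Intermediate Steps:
-19775/U(-133) - 49288/(-6196) = -19775/((-43/(-133))) - 49288/(-6196) = -19775/((-43*(-1/133))) - 49288*(-1/6196) = -19775/43/133 + 12322/1549 = -19775*133/43 + 12322/1549 = -2630075/43 + 12322/1549 = -4073456329/66607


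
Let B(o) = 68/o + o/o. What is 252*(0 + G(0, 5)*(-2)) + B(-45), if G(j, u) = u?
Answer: -113423/45 ≈ -2520.5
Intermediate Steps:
B(o) = 1 + 68/o (B(o) = 68/o + 1 = 1 + 68/o)
252*(0 + G(0, 5)*(-2)) + B(-45) = 252*(0 + 5*(-2)) + (68 - 45)/(-45) = 252*(0 - 10) - 1/45*23 = 252*(-10) - 23/45 = -2520 - 23/45 = -113423/45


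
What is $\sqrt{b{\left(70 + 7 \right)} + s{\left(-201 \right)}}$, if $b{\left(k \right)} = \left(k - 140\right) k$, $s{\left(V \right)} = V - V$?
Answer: $21 i \sqrt{11} \approx 69.649 i$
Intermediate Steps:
$s{\left(V \right)} = 0$
$b{\left(k \right)} = k \left(-140 + k\right)$ ($b{\left(k \right)} = \left(-140 + k\right) k = k \left(-140 + k\right)$)
$\sqrt{b{\left(70 + 7 \right)} + s{\left(-201 \right)}} = \sqrt{\left(70 + 7\right) \left(-140 + \left(70 + 7\right)\right) + 0} = \sqrt{77 \left(-140 + 77\right) + 0} = \sqrt{77 \left(-63\right) + 0} = \sqrt{-4851 + 0} = \sqrt{-4851} = 21 i \sqrt{11}$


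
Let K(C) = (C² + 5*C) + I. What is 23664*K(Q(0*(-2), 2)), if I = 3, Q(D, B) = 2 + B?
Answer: 922896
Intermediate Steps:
K(C) = 3 + C² + 5*C (K(C) = (C² + 5*C) + 3 = 3 + C² + 5*C)
23664*K(Q(0*(-2), 2)) = 23664*(3 + (2 + 2)² + 5*(2 + 2)) = 23664*(3 + 4² + 5*4) = 23664*(3 + 16 + 20) = 23664*39 = 922896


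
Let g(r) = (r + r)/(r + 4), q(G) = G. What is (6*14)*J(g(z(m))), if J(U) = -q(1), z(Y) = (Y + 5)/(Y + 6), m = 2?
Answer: -84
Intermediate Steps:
z(Y) = (5 + Y)/(6 + Y)
g(r) = 2*r/(4 + r) (g(r) = (2*r)/(4 + r) = 2*r/(4 + r))
J(U) = -1 (J(U) = -1*1 = -1)
(6*14)*J(g(z(m))) = (6*14)*(-1) = 84*(-1) = -84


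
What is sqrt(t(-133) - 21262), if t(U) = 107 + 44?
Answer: I*sqrt(21111) ≈ 145.3*I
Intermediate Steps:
t(U) = 151
sqrt(t(-133) - 21262) = sqrt(151 - 21262) = sqrt(-21111) = I*sqrt(21111)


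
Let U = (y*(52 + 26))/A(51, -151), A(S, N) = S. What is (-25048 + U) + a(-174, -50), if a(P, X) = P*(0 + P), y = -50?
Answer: 87576/17 ≈ 5151.5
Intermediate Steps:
U = -1300/17 (U = -50*(52 + 26)/51 = -50*78*(1/51) = -3900*1/51 = -1300/17 ≈ -76.471)
a(P, X) = P**2 (a(P, X) = P*P = P**2)
(-25048 + U) + a(-174, -50) = (-25048 - 1300/17) + (-174)**2 = -427116/17 + 30276 = 87576/17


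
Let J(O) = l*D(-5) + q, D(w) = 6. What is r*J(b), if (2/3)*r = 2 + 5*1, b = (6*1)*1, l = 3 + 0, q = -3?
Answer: 315/2 ≈ 157.50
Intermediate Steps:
l = 3
b = 6 (b = 6*1 = 6)
J(O) = 15 (J(O) = 3*6 - 3 = 18 - 3 = 15)
r = 21/2 (r = 3*(2 + 5*1)/2 = 3*(2 + 5)/2 = (3/2)*7 = 21/2 ≈ 10.500)
r*J(b) = (21/2)*15 = 315/2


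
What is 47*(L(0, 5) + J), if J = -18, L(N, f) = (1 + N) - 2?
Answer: -893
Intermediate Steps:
L(N, f) = -1 + N
47*(L(0, 5) + J) = 47*((-1 + 0) - 18) = 47*(-1 - 18) = 47*(-19) = -893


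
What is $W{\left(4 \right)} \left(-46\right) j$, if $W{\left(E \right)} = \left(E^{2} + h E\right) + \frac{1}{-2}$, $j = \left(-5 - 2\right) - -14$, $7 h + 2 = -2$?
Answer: $-4255$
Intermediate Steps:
$h = - \frac{4}{7}$ ($h = - \frac{2}{7} + \frac{1}{7} \left(-2\right) = - \frac{2}{7} - \frac{2}{7} = - \frac{4}{7} \approx -0.57143$)
$j = 7$ ($j = \left(-5 - 2\right) + 14 = -7 + 14 = 7$)
$W{\left(E \right)} = - \frac{1}{2} + E^{2} - \frac{4 E}{7}$ ($W{\left(E \right)} = \left(E^{2} - \frac{4 E}{7}\right) + \frac{1}{-2} = \left(E^{2} - \frac{4 E}{7}\right) - \frac{1}{2} = - \frac{1}{2} + E^{2} - \frac{4 E}{7}$)
$W{\left(4 \right)} \left(-46\right) j = \left(- \frac{1}{2} + 4^{2} - \frac{16}{7}\right) \left(-46\right) 7 = \left(- \frac{1}{2} + 16 - \frac{16}{7}\right) \left(-46\right) 7 = \frac{185}{14} \left(-46\right) 7 = \left(- \frac{4255}{7}\right) 7 = -4255$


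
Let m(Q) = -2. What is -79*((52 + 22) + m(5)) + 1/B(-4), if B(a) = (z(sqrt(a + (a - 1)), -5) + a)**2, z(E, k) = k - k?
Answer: -91007/16 ≈ -5687.9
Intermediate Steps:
z(E, k) = 0
B(a) = a**2 (B(a) = (0 + a)**2 = a**2)
-79*((52 + 22) + m(5)) + 1/B(-4) = -79*((52 + 22) - 2) + 1/((-4)**2) = -79*(74 - 2) + 1/16 = -79*72 + 1/16 = -5688 + 1/16 = -91007/16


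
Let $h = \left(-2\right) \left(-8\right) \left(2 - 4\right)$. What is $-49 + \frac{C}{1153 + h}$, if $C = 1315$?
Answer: $- \frac{53614}{1121} \approx -47.827$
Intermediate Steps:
$h = -32$ ($h = 16 \left(2 - 4\right) = 16 \left(-2\right) = -32$)
$-49 + \frac{C}{1153 + h} = -49 + \frac{1315}{1153 - 32} = -49 + \frac{1315}{1121} = - \frac{53614}{1121}$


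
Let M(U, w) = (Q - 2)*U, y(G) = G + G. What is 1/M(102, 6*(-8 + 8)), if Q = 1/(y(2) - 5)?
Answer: -1/306 ≈ -0.0032680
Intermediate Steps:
y(G) = 2*G
Q = -1 (Q = 1/(2*2 - 5) = 1/(4 - 5) = 1/(-1) = -1)
M(U, w) = -3*U (M(U, w) = (-1 - 2)*U = -3*U)
1/M(102, 6*(-8 + 8)) = 1/(-3*102) = 1/(-306) = -1/306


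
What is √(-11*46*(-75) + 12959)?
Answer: √50909 ≈ 225.63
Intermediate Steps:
√(-11*46*(-75) + 12959) = √(-506*(-75) + 12959) = √(37950 + 12959) = √50909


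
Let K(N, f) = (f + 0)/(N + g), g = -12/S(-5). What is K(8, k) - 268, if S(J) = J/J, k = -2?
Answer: -535/2 ≈ -267.50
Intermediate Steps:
S(J) = 1
g = -12 (g = -12/1 = -12*1 = -12)
K(N, f) = f/(-12 + N) (K(N, f) = (f + 0)/(N - 12) = f/(-12 + N))
K(8, k) - 268 = -2/(-12 + 8) - 268 = -2/(-4) - 268 = -2*(-1/4) - 268 = 1/2 - 268 = -535/2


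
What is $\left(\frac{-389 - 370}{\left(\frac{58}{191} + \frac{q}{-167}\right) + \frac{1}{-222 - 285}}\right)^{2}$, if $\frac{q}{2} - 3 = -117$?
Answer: $\frac{150660410791626428121}{726719799823081} \approx 2.0732 \cdot 10^{5}$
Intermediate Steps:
$q = -228$ ($q = 6 + 2 \left(-117\right) = 6 - 234 = -228$)
$\left(\frac{-389 - 370}{\left(\frac{58}{191} + \frac{q}{-167}\right) + \frac{1}{-222 - 285}}\right)^{2} = \left(\frac{-389 - 370}{\left(\frac{58}{191} - \frac{228}{-167}\right) + \frac{1}{-222 - 285}}\right)^{2} = \left(- \frac{759}{\left(58 \cdot \frac{1}{191} - - \frac{228}{167}\right) + \frac{1}{-507}}\right)^{2} = \left(- \frac{759}{\left(\frac{58}{191} + \frac{228}{167}\right) - \frac{1}{507}}\right)^{2} = \left(- \frac{759}{\frac{53234}{31897} - \frac{1}{507}}\right)^{2} = \left(- \frac{759}{\frac{26957741}{16171779}}\right)^{2} = \left(\left(-759\right) \frac{16171779}{26957741}\right)^{2} = \left(- \frac{12274380261}{26957741}\right)^{2} = \frac{150660410791626428121}{726719799823081}$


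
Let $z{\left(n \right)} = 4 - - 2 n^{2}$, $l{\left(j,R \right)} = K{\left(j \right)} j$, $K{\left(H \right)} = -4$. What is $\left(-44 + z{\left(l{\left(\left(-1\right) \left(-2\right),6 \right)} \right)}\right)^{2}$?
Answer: $7744$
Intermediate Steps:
$l{\left(j,R \right)} = - 4 j$
$z{\left(n \right)} = 4 + 2 n^{2}$
$\left(-44 + z{\left(l{\left(\left(-1\right) \left(-2\right),6 \right)} \right)}\right)^{2} = \left(-44 + \left(4 + 2 \left(- 4 \left(\left(-1\right) \left(-2\right)\right)\right)^{2}\right)\right)^{2} = \left(-44 + \left(4 + 2 \left(\left(-4\right) 2\right)^{2}\right)\right)^{2} = \left(-44 + \left(4 + 2 \left(-8\right)^{2}\right)\right)^{2} = \left(-44 + \left(4 + 2 \cdot 64\right)\right)^{2} = \left(-44 + \left(4 + 128\right)\right)^{2} = \left(-44 + 132\right)^{2} = 88^{2} = 7744$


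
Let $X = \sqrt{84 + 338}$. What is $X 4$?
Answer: $4 \sqrt{422} \approx 82.171$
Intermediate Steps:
$X = \sqrt{422} \approx 20.543$
$X 4 = \sqrt{422} \cdot 4 = 4 \sqrt{422}$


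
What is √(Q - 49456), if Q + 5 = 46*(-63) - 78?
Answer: I*√52437 ≈ 228.99*I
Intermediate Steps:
Q = -2981 (Q = -5 + (46*(-63) - 78) = -5 + (-2898 - 78) = -5 - 2976 = -2981)
√(Q - 49456) = √(-2981 - 49456) = √(-52437) = I*√52437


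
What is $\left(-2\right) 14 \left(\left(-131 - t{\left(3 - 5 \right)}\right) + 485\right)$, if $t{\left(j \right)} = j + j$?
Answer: $-10024$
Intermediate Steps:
$t{\left(j \right)} = 2 j$
$\left(-2\right) 14 \left(\left(-131 - t{\left(3 - 5 \right)}\right) + 485\right) = \left(-2\right) 14 \left(\left(-131 - 2 \left(3 - 5\right)\right) + 485\right) = - 28 \left(\left(-131 - 2 \left(-2\right)\right) + 485\right) = - 28 \left(\left(-131 - -4\right) + 485\right) = - 28 \left(\left(-131 + 4\right) + 485\right) = - 28 \left(-127 + 485\right) = \left(-28\right) 358 = -10024$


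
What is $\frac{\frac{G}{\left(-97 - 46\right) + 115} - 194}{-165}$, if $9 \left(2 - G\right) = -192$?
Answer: $\frac{1169}{990} \approx 1.1808$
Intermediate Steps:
$G = \frac{70}{3}$ ($G = 2 - - \frac{64}{3} = 2 + \frac{64}{3} = \frac{70}{3} \approx 23.333$)
$\frac{\frac{G}{\left(-97 - 46\right) + 115} - 194}{-165} = \frac{\frac{70}{3 \left(\left(-97 - 46\right) + 115\right)} - 194}{-165} = \left(\frac{70}{3 \left(-143 + 115\right)} - 194\right) \left(- \frac{1}{165}\right) = \left(\frac{70}{3 \left(-28\right)} - 194\right) \left(- \frac{1}{165}\right) = \left(\frac{70}{3} \left(- \frac{1}{28}\right) - 194\right) \left(- \frac{1}{165}\right) = \left(- \frac{5}{6} - 194\right) \left(- \frac{1}{165}\right) = \left(- \frac{1169}{6}\right) \left(- \frac{1}{165}\right) = \frac{1169}{990}$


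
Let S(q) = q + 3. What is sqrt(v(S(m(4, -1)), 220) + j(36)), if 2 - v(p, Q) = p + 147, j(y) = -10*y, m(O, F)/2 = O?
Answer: 2*I*sqrt(129) ≈ 22.716*I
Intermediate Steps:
m(O, F) = 2*O
S(q) = 3 + q
v(p, Q) = -145 - p (v(p, Q) = 2 - (p + 147) = 2 - (147 + p) = 2 + (-147 - p) = -145 - p)
sqrt(v(S(m(4, -1)), 220) + j(36)) = sqrt((-145 - (3 + 2*4)) - 10*36) = sqrt((-145 - (3 + 8)) - 360) = sqrt((-145 - 1*11) - 360) = sqrt((-145 - 11) - 360) = sqrt(-156 - 360) = sqrt(-516) = 2*I*sqrt(129)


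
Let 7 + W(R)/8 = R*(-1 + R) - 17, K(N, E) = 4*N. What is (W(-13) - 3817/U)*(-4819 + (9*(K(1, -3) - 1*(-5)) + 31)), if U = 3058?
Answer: -1652368815/278 ≈ -5.9438e+6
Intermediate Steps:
W(R) = -192 + 8*R*(-1 + R) (W(R) = -56 + 8*(R*(-1 + R) - 17) = -56 + 8*(-17 + R*(-1 + R)) = -56 + (-136 + 8*R*(-1 + R)) = -192 + 8*R*(-1 + R))
(W(-13) - 3817/U)*(-4819 + (9*(K(1, -3) - 1*(-5)) + 31)) = ((-192 - 8*(-13) + 8*(-13)**2) - 3817/3058)*(-4819 + (9*(4*1 - 1*(-5)) + 31)) = ((-192 + 104 + 8*169) - 3817*1/3058)*(-4819 + (9*(4 + 5) + 31)) = ((-192 + 104 + 1352) - 347/278)*(-4819 + (9*9 + 31)) = (1264 - 347/278)*(-4819 + (81 + 31)) = 351045*(-4819 + 112)/278 = (351045/278)*(-4707) = -1652368815/278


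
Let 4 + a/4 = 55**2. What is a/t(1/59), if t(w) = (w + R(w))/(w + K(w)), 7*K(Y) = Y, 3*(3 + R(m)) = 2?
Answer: -145008/1435 ≈ -101.05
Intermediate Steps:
R(m) = -7/3 (R(m) = -3 + (1/3)*2 = -3 + 2/3 = -7/3)
K(Y) = Y/7
t(w) = 7*(-7/3 + w)/(8*w) (t(w) = (w - 7/3)/(w + w/7) = (-7/3 + w)/((8*w/7)) = (-7/3 + w)*(7/(8*w)) = 7*(-7/3 + w)/(8*w))
a = 12084 (a = -16 + 4*55**2 = -16 + 4*3025 = -16 + 12100 = 12084)
a/t(1/59) = 12084/((7*(-7 + 3/59)/(24*(1/59)))) = 12084/((7*(-7 + 3*(1/59))/(24*(1/59)))) = 12084/(((7/24)*59*(-7 + 3/59))) = 12084/(((7/24)*59*(-410/59))) = 12084/(-1435/12) = 12084*(-12/1435) = -145008/1435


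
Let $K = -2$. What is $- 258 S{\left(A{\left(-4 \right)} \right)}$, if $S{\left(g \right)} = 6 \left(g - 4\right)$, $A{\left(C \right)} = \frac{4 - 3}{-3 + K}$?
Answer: $\frac{32508}{5} \approx 6501.6$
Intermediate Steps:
$A{\left(C \right)} = - \frac{1}{5}$ ($A{\left(C \right)} = \frac{4 - 3}{-3 - 2} = 1 \frac{1}{-5} = 1 \left(- \frac{1}{5}\right) = - \frac{1}{5}$)
$S{\left(g \right)} = -24 + 6 g$ ($S{\left(g \right)} = 6 \left(-4 + g\right) = -24 + 6 g$)
$- 258 S{\left(A{\left(-4 \right)} \right)} = - 258 \left(-24 + 6 \left(- \frac{1}{5}\right)\right) = - 258 \left(-24 - \frac{6}{5}\right) = \left(-258\right) \left(- \frac{126}{5}\right) = \frac{32508}{5}$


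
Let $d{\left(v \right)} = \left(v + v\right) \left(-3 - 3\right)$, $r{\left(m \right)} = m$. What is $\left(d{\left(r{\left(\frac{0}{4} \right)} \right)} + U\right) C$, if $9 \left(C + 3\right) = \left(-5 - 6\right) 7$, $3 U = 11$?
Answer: $- \frac{1144}{27} \approx -42.37$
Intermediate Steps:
$U = \frac{11}{3}$ ($U = \frac{1}{3} \cdot 11 = \frac{11}{3} \approx 3.6667$)
$d{\left(v \right)} = - 12 v$ ($d{\left(v \right)} = 2 v \left(-6\right) = - 12 v$)
$C = - \frac{104}{9}$ ($C = -3 + \frac{\left(-5 - 6\right) 7}{9} = -3 + \frac{\left(-11\right) 7}{9} = -3 + \frac{1}{9} \left(-77\right) = -3 - \frac{77}{9} = - \frac{104}{9} \approx -11.556$)
$\left(d{\left(r{\left(\frac{0}{4} \right)} \right)} + U\right) C = \left(- 12 \cdot \frac{0}{4} + \frac{11}{3}\right) \left(- \frac{104}{9}\right) = \left(- 12 \cdot 0 \cdot \frac{1}{4} + \frac{11}{3}\right) \left(- \frac{104}{9}\right) = \left(\left(-12\right) 0 + \frac{11}{3}\right) \left(- \frac{104}{9}\right) = \left(0 + \frac{11}{3}\right) \left(- \frac{104}{9}\right) = \frac{11}{3} \left(- \frac{104}{9}\right) = - \frac{1144}{27}$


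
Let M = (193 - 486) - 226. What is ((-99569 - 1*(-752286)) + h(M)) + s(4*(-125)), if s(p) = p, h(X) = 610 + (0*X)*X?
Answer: 652827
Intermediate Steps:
M = -519 (M = -293 - 226 = -519)
h(X) = 610 (h(X) = 610 + 0*X = 610 + 0 = 610)
((-99569 - 1*(-752286)) + h(M)) + s(4*(-125)) = ((-99569 - 1*(-752286)) + 610) + 4*(-125) = ((-99569 + 752286) + 610) - 500 = (652717 + 610) - 500 = 653327 - 500 = 652827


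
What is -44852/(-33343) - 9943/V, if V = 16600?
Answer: 413013751/553493800 ≈ 0.74619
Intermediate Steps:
-44852/(-33343) - 9943/V = -44852/(-33343) - 9943/16600 = -44852*(-1/33343) - 9943*1/16600 = 44852/33343 - 9943/16600 = 413013751/553493800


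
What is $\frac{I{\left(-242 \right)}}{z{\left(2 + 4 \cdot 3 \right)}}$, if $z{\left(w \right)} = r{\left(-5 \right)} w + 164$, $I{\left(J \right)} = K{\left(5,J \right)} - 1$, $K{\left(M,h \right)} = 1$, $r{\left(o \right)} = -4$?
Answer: $0$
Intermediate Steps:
$I{\left(J \right)} = 0$ ($I{\left(J \right)} = 1 - 1 = 0$)
$z{\left(w \right)} = 164 - 4 w$ ($z{\left(w \right)} = - 4 w + 164 = 164 - 4 w$)
$\frac{I{\left(-242 \right)}}{z{\left(2 + 4 \cdot 3 \right)}} = \frac{0}{164 - 4 \left(2 + 4 \cdot 3\right)} = \frac{0}{164 - 4 \left(2 + 12\right)} = \frac{0}{164 - 56} = \frac{0}{108} = 0 \cdot \frac{1}{108} = 0$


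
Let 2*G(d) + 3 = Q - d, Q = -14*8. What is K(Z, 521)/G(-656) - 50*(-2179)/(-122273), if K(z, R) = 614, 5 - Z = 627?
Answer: 91209294/66149693 ≈ 1.3788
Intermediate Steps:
Z = -622 (Z = 5 - 1*627 = 5 - 627 = -622)
Q = -112
G(d) = -115/2 - d/2 (G(d) = -3/2 + (-112 - d)/2 = -3/2 + (-56 - d/2) = -115/2 - d/2)
K(Z, 521)/G(-656) - 50*(-2179)/(-122273) = 614/(-115/2 - ½*(-656)) - 50*(-2179)/(-122273) = 614/(-115/2 + 328) + 108950*(-1/122273) = 614/(541/2) - 108950/122273 = 614*(2/541) - 108950/122273 = 1228/541 - 108950/122273 = 91209294/66149693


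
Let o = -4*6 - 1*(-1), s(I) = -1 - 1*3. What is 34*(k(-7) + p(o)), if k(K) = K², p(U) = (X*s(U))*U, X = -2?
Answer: -4590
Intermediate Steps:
s(I) = -4 (s(I) = -1 - 3 = -4)
o = -23 (o = -24 + 1 = -23)
p(U) = 8*U (p(U) = (-2*(-4))*U = 8*U)
34*(k(-7) + p(o)) = 34*((-7)² + 8*(-23)) = 34*(49 - 184) = 34*(-135) = -4590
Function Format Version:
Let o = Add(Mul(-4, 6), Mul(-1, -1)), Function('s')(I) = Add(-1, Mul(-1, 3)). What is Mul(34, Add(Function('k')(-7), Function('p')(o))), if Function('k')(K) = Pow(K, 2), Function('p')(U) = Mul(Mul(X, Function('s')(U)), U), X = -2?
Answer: -4590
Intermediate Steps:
Function('s')(I) = -4 (Function('s')(I) = Add(-1, -3) = -4)
o = -23 (o = Add(-24, 1) = -23)
Function('p')(U) = Mul(8, U) (Function('p')(U) = Mul(Mul(-2, -4), U) = Mul(8, U))
Mul(34, Add(Function('k')(-7), Function('p')(o))) = Mul(34, Add(Pow(-7, 2), Mul(8, -23))) = Mul(34, Add(49, -184)) = Mul(34, -135) = -4590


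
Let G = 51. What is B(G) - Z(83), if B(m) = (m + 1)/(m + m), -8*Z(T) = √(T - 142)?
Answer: 26/51 + I*√59/8 ≈ 0.5098 + 0.96014*I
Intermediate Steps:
Z(T) = -√(-142 + T)/8 (Z(T) = -√(T - 142)/8 = -√(-142 + T)/8)
B(m) = (1 + m)/(2*m) (B(m) = (1 + m)/((2*m)) = (1 + m)*(1/(2*m)) = (1 + m)/(2*m))
B(G) - Z(83) = (½)*(1 + 51)/51 - (-1)*√(-142 + 83)/8 = (½)*(1/51)*52 - (-1)*√(-59)/8 = 26/51 - (-1)*I*√59/8 = 26/51 + I*√59/8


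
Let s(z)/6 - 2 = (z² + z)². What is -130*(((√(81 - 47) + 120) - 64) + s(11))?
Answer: -13599560 - 130*√34 ≈ -1.3600e+7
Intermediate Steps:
s(z) = 12 + 6*(z + z²)² (s(z) = 12 + 6*(z² + z)² = 12 + 6*(z + z²)²)
-130*(((√(81 - 47) + 120) - 64) + s(11)) = -130*(((√(81 - 47) + 120) - 64) + (12 + 6*11²*(1 + 11)²)) = -130*(((√34 + 120) - 64) + (12 + 6*121*12²)) = -130*(((120 + √34) - 64) + (12 + 6*121*144)) = -130*((56 + √34) + (12 + 104544)) = -130*((56 + √34) + 104556) = -130*(104612 + √34) = -13599560 - 130*√34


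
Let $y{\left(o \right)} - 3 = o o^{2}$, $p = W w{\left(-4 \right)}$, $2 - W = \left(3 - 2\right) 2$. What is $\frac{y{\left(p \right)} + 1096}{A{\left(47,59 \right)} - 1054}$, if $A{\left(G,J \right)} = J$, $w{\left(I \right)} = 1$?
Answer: $- \frac{1099}{995} \approx -1.1045$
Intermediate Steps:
$W = 0$ ($W = 2 - \left(3 - 2\right) 2 = 2 - 1 \cdot 2 = 2 - 2 = 0$)
$p = 0$ ($p = 0 \cdot 1 = 0$)
$y{\left(o \right)} = 3 + o^{3}$ ($y{\left(o \right)} = 3 + o o^{2} = 3 + o^{3}$)
$\frac{y{\left(p \right)} + 1096}{A{\left(47,59 \right)} - 1054} = \frac{\left(3 + 0^{3}\right) + 1096}{59 - 1054} = \frac{\left(3 + 0\right) + 1096}{-995} = \left(3 + 1096\right) \left(- \frac{1}{995}\right) = 1099 \left(- \frac{1}{995}\right) = - \frac{1099}{995}$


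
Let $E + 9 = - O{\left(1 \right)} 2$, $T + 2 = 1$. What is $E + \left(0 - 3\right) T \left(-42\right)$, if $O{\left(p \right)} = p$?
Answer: $-137$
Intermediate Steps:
$T = -1$ ($T = -2 + 1 = -1$)
$E = -11$ ($E = -9 + \left(-1\right) 1 \cdot 2 = -9 - 2 = -11$)
$E + \left(0 - 3\right) T \left(-42\right) = -11 + \left(0 - 3\right) \left(-1\right) \left(-42\right) = -11 + \left(-3\right) \left(-1\right) \left(-42\right) = -11 + 3 \left(-42\right) = -11 - 126 = -137$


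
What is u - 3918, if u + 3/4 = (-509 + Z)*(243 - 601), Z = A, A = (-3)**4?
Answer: 597221/4 ≈ 1.4931e+5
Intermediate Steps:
A = 81
Z = 81
u = 612893/4 (u = -3/4 + (-509 + 81)*(243 - 601) = -3/4 - 428*(-358) = -3/4 + 153224 = 612893/4 ≈ 1.5322e+5)
u - 3918 = 612893/4 - 3918 = 597221/4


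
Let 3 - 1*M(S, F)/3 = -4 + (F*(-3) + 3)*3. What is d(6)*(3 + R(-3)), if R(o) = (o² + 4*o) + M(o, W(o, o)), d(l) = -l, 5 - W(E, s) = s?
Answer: -1260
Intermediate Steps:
W(E, s) = 5 - s
M(S, F) = -6 + 27*F (M(S, F) = 9 - 3*(-4 + (F*(-3) + 3)*3) = 9 - 3*(-4 + (-3*F + 3)*3) = 9 - 3*(-4 + (3 - 3*F)*3) = 9 - 3*(-4 + (9 - 9*F)) = 9 - 3*(5 - 9*F) = 9 + (-15 + 27*F) = -6 + 27*F)
R(o) = 129 + o² - 23*o (R(o) = (o² + 4*o) + (-6 + 27*(5 - o)) = (o² + 4*o) + (-6 + (135 - 27*o)) = (o² + 4*o) + (129 - 27*o) = 129 + o² - 23*o)
d(6)*(3 + R(-3)) = (-1*6)*(3 + (129 + (-3)² - 23*(-3))) = -6*(3 + (129 + 9 + 69)) = -6*(3 + 207) = -6*210 = -1260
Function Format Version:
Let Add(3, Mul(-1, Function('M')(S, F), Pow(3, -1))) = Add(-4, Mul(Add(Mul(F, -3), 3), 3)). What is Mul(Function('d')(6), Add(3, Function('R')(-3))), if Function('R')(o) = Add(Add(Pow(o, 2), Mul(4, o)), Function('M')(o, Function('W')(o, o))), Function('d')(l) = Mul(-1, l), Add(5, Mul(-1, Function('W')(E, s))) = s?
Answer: -1260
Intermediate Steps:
Function('W')(E, s) = Add(5, Mul(-1, s))
Function('M')(S, F) = Add(-6, Mul(27, F)) (Function('M')(S, F) = Add(9, Mul(-3, Add(-4, Mul(Add(Mul(F, -3), 3), 3)))) = Add(9, Mul(-3, Add(-4, Mul(Add(Mul(-3, F), 3), 3)))) = Add(9, Mul(-3, Add(-4, Mul(Add(3, Mul(-3, F)), 3)))) = Add(9, Mul(-3, Add(-4, Add(9, Mul(-9, F))))) = Add(9, Mul(-3, Add(5, Mul(-9, F)))) = Add(9, Add(-15, Mul(27, F))) = Add(-6, Mul(27, F)))
Function('R')(o) = Add(129, Pow(o, 2), Mul(-23, o)) (Function('R')(o) = Add(Add(Pow(o, 2), Mul(4, o)), Add(-6, Mul(27, Add(5, Mul(-1, o))))) = Add(Add(Pow(o, 2), Mul(4, o)), Add(-6, Add(135, Mul(-27, o)))) = Add(Add(Pow(o, 2), Mul(4, o)), Add(129, Mul(-27, o))) = Add(129, Pow(o, 2), Mul(-23, o)))
Mul(Function('d')(6), Add(3, Function('R')(-3))) = Mul(Mul(-1, 6), Add(3, Add(129, Pow(-3, 2), Mul(-23, -3)))) = Mul(-6, Add(3, Add(129, 9, 69))) = Mul(-6, Add(3, 207)) = Mul(-6, 210) = -1260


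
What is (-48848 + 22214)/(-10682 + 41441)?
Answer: -8878/10253 ≈ -0.86589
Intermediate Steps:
(-48848 + 22214)/(-10682 + 41441) = -26634/30759 = -26634*1/30759 = -8878/10253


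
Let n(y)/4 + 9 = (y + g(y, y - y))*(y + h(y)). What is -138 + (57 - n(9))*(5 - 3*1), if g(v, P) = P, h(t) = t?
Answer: -1248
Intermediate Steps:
n(y) = -36 + 8*y**2 (n(y) = -36 + 4*((y + (y - y))*(y + y)) = -36 + 4*((y + 0)*(2*y)) = -36 + 4*(y*(2*y)) = -36 + 4*(2*y**2) = -36 + 8*y**2)
-138 + (57 - n(9))*(5 - 3*1) = -138 + (57 - (-36 + 8*9**2))*(5 - 3*1) = -138 + (57 - (-36 + 8*81))*(5 - 3) = -138 + (57 - (-36 + 648))*2 = -138 + (57 - 1*612)*2 = -138 + (57 - 612)*2 = -138 - 555*2 = -138 - 1110 = -1248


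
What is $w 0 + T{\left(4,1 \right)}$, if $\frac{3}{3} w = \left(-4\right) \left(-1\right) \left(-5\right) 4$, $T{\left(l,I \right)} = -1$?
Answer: $-1$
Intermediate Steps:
$w = -80$ ($w = \left(-4\right) \left(-1\right) \left(-5\right) 4 = 4 \left(-5\right) 4 = \left(-20\right) 4 = -80$)
$w 0 + T{\left(4,1 \right)} = \left(-80\right) 0 - 1 = 0 - 1 = -1$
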